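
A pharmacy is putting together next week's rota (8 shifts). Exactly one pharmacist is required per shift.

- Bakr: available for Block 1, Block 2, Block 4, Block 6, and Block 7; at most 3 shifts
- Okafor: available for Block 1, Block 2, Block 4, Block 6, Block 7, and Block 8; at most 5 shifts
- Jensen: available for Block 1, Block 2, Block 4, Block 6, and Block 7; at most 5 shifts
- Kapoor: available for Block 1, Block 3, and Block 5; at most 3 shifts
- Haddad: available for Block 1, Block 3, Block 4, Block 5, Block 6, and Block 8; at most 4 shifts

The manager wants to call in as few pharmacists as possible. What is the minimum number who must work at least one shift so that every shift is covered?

8 slots to fill and no one can take more than 5, so at least ⌈8/5⌉ = 2 pharmacists are needed.
Okafor and Kapoor alone can cover everything: Block 1→Kapoor, Block 2→Okafor, Block 3→Kapoor, Block 4→Okafor, Block 5→Kapoor, Block 6→Okafor, Block 7→Okafor, Block 8→Okafor.

2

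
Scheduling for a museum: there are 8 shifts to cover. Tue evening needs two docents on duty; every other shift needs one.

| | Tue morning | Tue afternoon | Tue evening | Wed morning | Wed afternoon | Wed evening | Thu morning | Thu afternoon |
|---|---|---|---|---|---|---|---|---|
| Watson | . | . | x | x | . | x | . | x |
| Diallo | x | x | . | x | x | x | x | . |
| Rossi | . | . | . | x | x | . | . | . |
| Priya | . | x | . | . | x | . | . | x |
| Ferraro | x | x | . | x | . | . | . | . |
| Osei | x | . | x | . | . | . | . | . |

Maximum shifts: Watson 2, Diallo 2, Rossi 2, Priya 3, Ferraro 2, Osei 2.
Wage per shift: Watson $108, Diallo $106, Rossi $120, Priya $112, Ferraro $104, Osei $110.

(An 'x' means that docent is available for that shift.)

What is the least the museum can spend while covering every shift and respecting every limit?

$968

Tue evening can only be covered by Watson and Osei, so that assignment is forced.
Thu morning can only be covered by Diallo, so that assignment is forced.
Picking the cheapest available docent for each shift independently would cost $956, but that ignores the shift limits.
An optimal schedule: Tue morning→Osei, Tue afternoon→Ferraro, Tue evening→Watson+Osei, Wed morning→Ferraro, Wed afternoon→Priya, Wed evening→Diallo, Thu morning→Diallo, Thu afternoon→Watson.
Total: 110 + 104 + 108 + 110 + 104 + 112 + 106 + 106 + 108 = $968.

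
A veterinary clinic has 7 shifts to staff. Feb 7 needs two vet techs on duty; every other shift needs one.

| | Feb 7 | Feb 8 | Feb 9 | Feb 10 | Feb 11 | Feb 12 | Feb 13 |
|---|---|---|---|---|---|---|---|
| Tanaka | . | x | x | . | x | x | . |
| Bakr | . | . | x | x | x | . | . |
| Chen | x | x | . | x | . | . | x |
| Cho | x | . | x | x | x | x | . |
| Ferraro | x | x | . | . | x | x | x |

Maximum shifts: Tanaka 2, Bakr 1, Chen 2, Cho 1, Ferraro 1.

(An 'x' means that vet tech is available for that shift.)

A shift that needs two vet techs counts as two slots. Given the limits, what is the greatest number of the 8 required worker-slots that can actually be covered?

Total capacity across all vet techs is 2+1+2+1+1 = 7, and 8 slots are needed, so at most 7 can be filled.
An assignment achieving 7: Feb 7→Chen+Cho, Feb 8→Tanaka, Feb 9→Tanaka, Feb 10→Bakr, Feb 12→Ferraro, Feb 13→Chen.
Loads: Tanaka 2/2, Bakr 1/1, Chen 2/2, Cho 1/1, Ferraro 1/1.

7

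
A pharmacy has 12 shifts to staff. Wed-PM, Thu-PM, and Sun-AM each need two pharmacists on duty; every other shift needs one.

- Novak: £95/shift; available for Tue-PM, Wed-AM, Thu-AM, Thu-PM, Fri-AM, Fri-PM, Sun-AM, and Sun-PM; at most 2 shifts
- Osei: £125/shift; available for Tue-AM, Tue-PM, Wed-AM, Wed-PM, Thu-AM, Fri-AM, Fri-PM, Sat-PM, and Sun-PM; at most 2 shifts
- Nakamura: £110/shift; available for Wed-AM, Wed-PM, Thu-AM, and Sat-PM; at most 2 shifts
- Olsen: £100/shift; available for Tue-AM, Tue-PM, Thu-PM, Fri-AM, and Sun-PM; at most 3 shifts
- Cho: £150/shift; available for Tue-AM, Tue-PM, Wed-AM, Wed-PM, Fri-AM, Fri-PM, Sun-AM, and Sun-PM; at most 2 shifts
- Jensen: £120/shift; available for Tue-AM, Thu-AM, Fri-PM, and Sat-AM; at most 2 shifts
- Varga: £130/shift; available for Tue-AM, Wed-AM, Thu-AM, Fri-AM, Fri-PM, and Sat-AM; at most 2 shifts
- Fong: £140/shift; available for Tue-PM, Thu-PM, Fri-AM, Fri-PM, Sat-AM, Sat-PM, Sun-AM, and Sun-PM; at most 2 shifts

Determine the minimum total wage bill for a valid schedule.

Picking the cheapest available pharmacist for each shift independently would cost £1565, but that ignores the shift limits.
An optimal schedule: Tue-AM→Olsen, Tue-PM→Olsen, Wed-AM→Osei, Wed-PM→Nakamura+Osei, Thu-AM→Jensen, Thu-PM→Novak+Olsen, Fri-AM→Varga, Fri-PM→Varga, Sat-AM→Jensen, Sat-PM→Nakamura, Sun-AM→Novak+Fong, Sun-PM→Fong.
Total: 100 + 100 + 125 + 110 + 125 + 120 + 95 + 100 + 130 + 130 + 120 + 110 + 95 + 140 + 140 = £1740.

£1740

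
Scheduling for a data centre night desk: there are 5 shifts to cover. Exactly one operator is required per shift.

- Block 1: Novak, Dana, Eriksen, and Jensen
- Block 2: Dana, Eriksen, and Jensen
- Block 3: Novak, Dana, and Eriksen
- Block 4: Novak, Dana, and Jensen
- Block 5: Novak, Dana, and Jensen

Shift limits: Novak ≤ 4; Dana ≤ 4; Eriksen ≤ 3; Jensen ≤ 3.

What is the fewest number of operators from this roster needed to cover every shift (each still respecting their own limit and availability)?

2

5 slots to fill and no one can take more than 4, so at least ⌈5/4⌉ = 2 operators are needed.
Novak and Dana alone can cover everything: Block 1→Novak, Block 2→Dana, Block 3→Novak, Block 4→Novak, Block 5→Novak.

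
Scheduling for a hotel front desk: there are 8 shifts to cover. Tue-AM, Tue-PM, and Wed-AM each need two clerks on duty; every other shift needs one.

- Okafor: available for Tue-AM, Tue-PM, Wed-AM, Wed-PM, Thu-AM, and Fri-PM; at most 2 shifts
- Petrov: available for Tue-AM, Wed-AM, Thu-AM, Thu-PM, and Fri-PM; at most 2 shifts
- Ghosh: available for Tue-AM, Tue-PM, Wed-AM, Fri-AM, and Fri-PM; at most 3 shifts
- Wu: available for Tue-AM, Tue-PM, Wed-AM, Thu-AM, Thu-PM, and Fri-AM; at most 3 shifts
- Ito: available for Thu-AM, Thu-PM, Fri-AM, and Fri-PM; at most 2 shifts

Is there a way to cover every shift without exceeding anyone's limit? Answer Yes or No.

Wed-PM can only be covered by Okafor, so that assignment is forced.
One valid schedule: Tue-AM→Petrov+Wu, Tue-PM→Okafor+Ghosh, Wed-AM→Ghosh+Wu, Wed-PM→Okafor, Thu-AM→Wu, Thu-PM→Petrov, Fri-AM→Ghosh, Fri-PM→Ito.
Loads: Okafor 2/2, Petrov 2/2, Ghosh 3/3, Wu 3/3, Ito 1/2 — all within limits.

Yes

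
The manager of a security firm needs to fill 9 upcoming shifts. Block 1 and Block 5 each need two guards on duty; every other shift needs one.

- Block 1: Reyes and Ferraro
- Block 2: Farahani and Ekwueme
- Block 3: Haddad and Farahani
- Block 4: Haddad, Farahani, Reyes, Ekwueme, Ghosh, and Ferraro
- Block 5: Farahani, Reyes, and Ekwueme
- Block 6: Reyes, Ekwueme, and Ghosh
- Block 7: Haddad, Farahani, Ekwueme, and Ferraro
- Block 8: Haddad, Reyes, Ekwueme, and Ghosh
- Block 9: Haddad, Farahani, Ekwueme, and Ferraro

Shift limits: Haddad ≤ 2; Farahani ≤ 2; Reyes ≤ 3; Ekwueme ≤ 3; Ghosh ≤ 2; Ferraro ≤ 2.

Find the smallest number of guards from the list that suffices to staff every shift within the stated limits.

11 slots to fill and no one can take more than 3, so at least ⌈11/3⌉ = 4 guards are needed.
Any 4 guards together have capacity at most 3+3+2+2 = 10 < 11 slots, so 4 can never suffice.
Haddad, Farahani, Reyes, Ekwueme, and Ferraro alone can cover everything: Block 1→Reyes+Ferraro, Block 2→Farahani, Block 3→Haddad, Block 4→Ekwueme, Block 5→Farahani+Reyes, Block 6→Reyes, Block 7→Ekwueme, Block 8→Haddad, Block 9→Ekwueme.

5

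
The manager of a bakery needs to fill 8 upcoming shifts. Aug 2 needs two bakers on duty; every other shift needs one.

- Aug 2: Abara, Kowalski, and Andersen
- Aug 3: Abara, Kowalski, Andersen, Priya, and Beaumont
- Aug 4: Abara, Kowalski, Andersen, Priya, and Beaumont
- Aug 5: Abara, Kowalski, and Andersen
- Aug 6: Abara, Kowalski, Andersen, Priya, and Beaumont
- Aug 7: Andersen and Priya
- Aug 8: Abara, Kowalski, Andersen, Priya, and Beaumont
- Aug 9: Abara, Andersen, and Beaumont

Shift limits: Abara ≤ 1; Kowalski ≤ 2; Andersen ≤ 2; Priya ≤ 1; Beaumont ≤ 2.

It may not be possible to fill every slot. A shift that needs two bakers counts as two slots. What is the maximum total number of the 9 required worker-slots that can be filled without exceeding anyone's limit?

Total capacity across all bakers is 1+2+2+1+2 = 8, and 9 slots are needed, so at most 8 can be filled.
An assignment achieving 8: Aug 2→Abara+Kowalski, Aug 3→Priya, Aug 4→Beaumont, Aug 5→Kowalski, Aug 6→Beaumont, Aug 7→Andersen, Aug 9→Andersen.
Loads: Abara 1/1, Kowalski 2/2, Andersen 2/2, Priya 1/1, Beaumont 2/2.

8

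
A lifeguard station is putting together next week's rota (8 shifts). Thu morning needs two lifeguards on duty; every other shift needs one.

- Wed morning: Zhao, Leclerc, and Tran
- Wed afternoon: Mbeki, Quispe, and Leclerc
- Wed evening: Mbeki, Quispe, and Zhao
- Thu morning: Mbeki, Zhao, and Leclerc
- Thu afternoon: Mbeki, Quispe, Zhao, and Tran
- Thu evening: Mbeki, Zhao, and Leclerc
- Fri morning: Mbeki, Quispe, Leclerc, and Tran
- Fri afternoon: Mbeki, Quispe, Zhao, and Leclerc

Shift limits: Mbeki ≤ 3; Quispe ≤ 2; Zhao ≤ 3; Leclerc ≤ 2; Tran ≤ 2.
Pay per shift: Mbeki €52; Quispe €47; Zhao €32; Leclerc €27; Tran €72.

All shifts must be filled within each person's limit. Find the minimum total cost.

Picking the cheapest available lifeguard for each shift independently would cost €258, but that ignores the shift limits.
An optimal schedule: Wed morning→Leclerc, Wed afternoon→Leclerc, Wed evening→Zhao, Thu morning→Zhao+Mbeki, Thu afternoon→Quispe, Thu evening→Zhao, Fri morning→Quispe, Fri afternoon→Mbeki.
Total: 27 + 27 + 32 + 32 + 52 + 47 + 32 + 47 + 52 = €348.

€348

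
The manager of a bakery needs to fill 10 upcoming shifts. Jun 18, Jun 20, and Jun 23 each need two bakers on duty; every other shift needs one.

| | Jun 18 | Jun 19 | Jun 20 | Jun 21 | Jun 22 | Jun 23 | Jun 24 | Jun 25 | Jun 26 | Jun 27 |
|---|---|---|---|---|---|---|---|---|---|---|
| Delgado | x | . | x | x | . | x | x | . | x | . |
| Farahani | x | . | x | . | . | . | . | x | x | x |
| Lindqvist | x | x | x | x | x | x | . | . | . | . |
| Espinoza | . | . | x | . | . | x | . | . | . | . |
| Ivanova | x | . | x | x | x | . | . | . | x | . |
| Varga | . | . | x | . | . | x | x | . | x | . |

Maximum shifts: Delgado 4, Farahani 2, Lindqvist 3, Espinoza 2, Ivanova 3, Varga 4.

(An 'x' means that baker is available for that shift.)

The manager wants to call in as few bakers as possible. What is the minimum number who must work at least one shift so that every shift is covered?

4

13 slots to fill and no one can take more than 4, so at least ⌈13/4⌉ = 4 bakers are needed.
Delgado, Farahani, Lindqvist, and Varga alone can cover everything: Jun 18→Delgado+Lindqvist, Jun 19→Lindqvist, Jun 20→Delgado+Varga, Jun 21→Delgado, Jun 22→Lindqvist, Jun 23→Delgado+Varga, Jun 24→Varga, Jun 25→Farahani, Jun 26→Varga, Jun 27→Farahani.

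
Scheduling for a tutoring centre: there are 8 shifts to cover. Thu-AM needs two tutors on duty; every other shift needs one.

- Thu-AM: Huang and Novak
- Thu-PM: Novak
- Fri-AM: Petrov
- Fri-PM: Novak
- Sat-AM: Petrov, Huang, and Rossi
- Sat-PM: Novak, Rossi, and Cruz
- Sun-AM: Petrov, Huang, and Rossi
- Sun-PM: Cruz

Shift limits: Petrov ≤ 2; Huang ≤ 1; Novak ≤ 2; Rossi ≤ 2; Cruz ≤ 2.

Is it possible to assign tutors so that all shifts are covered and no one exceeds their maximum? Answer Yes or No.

No

Total capacity is 9 and 9 slots are needed, so capacity alone doesn't rule it out.
Shifts {Thu-AM, Thu-PM, Fri-PM} need 4 worker-slots in total, but the tutors available for any of those shifts (Huang and Novak) can supply at most 3 among them. So no valid schedule exists.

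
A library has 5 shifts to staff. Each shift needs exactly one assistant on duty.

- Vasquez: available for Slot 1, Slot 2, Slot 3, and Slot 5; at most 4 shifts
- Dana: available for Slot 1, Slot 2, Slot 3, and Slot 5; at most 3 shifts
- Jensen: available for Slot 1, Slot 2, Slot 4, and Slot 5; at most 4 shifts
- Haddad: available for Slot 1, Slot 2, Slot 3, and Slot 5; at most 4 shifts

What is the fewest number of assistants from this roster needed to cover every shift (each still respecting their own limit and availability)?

2

5 slots to fill and no one can take more than 4, so at least ⌈5/4⌉ = 2 assistants are needed.
Vasquez and Jensen alone can cover everything: Slot 1→Vasquez, Slot 2→Vasquez, Slot 3→Vasquez, Slot 4→Jensen, Slot 5→Vasquez.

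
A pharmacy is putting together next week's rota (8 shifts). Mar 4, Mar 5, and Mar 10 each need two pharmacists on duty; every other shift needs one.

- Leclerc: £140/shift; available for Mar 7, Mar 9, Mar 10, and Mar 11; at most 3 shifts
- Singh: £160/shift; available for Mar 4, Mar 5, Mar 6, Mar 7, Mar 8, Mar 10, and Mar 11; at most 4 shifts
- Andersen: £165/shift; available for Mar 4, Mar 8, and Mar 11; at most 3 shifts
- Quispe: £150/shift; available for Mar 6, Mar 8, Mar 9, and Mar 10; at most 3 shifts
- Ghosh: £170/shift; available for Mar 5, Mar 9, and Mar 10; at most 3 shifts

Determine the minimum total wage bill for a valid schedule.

Mar 4 can only be covered by Singh and Andersen, so that assignment is forced.
Mar 5 can only be covered by Singh and Ghosh, so that assignment is forced.
Picking the cheapest available pharmacist for each shift independently would cost £1665, but that ignores the shift limits.
An optimal schedule: Mar 4→Singh+Andersen, Mar 5→Singh+Ghosh, Mar 6→Quispe, Mar 7→Leclerc, Mar 8→Quispe, Mar 9→Leclerc, Mar 10→Quispe+Singh, Mar 11→Leclerc.
Total: 160 + 165 + 160 + 170 + 150 + 140 + 150 + 140 + 150 + 160 + 140 = £1685.

£1685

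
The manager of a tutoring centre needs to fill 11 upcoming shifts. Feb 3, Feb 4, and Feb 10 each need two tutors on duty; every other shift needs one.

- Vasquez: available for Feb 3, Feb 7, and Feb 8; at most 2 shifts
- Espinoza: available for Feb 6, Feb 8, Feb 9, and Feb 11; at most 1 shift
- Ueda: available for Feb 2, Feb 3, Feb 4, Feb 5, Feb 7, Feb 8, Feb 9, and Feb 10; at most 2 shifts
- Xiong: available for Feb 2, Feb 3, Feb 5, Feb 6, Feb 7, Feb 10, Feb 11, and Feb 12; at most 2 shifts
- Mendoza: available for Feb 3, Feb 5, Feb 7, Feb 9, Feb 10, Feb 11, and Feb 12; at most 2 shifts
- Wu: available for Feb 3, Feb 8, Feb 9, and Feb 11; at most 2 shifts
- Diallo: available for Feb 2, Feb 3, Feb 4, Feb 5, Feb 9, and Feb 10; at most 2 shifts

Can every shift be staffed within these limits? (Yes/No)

Total capacity is 2+1+2+2+2+2+2 = 13 but 14 worker-slots are needed — infeasible.

No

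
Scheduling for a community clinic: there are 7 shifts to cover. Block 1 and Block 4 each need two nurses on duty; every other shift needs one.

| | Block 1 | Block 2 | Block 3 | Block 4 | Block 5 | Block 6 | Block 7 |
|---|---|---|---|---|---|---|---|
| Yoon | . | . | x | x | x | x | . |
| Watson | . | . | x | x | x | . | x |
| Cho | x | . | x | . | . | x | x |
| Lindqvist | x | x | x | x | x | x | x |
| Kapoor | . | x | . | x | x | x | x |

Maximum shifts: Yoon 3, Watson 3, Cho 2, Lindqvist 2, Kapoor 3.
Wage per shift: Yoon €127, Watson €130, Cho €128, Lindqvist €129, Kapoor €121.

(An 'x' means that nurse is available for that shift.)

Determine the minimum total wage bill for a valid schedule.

€1129

Block 1 can only be covered by Cho and Lindqvist, so that assignment is forced.
Picking the cheapest available nurse for each shift independently would cost €1116, but that ignores the shift limits.
An optimal schedule: Block 1→Cho+Lindqvist, Block 2→Kapoor, Block 3→Yoon, Block 4→Kapoor+Yoon, Block 5→Kapoor, Block 6→Yoon, Block 7→Cho.
Total: 128 + 129 + 121 + 127 + 121 + 127 + 121 + 127 + 128 = €1129.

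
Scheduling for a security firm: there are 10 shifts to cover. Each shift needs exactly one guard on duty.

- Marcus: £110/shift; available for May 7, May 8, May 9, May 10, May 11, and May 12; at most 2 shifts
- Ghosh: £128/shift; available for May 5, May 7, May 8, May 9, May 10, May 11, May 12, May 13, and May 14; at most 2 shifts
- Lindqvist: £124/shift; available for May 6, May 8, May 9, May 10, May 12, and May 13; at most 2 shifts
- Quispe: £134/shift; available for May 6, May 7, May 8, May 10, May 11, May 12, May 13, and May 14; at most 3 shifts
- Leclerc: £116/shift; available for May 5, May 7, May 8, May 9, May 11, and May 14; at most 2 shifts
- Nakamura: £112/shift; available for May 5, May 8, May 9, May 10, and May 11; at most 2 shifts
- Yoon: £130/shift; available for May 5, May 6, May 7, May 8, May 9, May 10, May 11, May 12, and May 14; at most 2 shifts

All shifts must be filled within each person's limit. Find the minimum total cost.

Picking the cheapest available guard for each shift independently would cost £1136, but that ignores the shift limits.
An optimal schedule: May 5→Nakamura, May 6→Lindqvist, May 7→Marcus, May 8→Ghosh, May 9→Nakamura, May 10→Ghosh, May 11→Leclerc, May 12→Marcus, May 13→Lindqvist, May 14→Leclerc.
Total: 112 + 124 + 110 + 128 + 112 + 128 + 116 + 110 + 124 + 116 = £1180.

£1180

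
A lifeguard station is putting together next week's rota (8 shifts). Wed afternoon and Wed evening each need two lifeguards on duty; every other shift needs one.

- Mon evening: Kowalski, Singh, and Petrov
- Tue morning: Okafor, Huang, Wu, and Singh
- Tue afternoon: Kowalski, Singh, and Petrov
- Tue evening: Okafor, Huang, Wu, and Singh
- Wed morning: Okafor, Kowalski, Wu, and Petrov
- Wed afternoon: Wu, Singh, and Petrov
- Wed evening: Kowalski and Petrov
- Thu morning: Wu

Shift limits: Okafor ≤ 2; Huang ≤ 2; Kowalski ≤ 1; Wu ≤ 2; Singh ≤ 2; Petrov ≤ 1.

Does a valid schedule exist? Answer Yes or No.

No

Total capacity is 10 and 10 slots are needed, so capacity alone doesn't rule it out.
Shifts {Mon evening, Tue afternoon, Wed afternoon, Wed evening} need 6 worker-slots in total, but the lifeguards available for any of those shifts (Kowalski, Wu, Singh, and Petrov) can supply at most 5 among them. So no valid schedule exists.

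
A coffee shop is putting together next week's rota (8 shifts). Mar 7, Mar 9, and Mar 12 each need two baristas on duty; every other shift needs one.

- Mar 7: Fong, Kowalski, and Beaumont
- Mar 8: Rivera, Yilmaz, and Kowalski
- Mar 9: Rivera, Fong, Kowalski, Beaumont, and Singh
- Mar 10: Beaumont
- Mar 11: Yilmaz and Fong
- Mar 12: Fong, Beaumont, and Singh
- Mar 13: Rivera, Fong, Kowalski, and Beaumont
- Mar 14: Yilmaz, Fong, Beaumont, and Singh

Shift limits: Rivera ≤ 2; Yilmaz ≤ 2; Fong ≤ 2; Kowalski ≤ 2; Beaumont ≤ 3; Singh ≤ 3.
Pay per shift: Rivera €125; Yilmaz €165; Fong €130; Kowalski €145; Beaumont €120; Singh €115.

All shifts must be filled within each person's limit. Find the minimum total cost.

Mar 10 can only be covered by Beaumont, so that assignment is forced.
Picking the cheapest available barista for each shift independently would cost €1330, but that ignores the shift limits.
An optimal schedule: Mar 7→Beaumont+Fong, Mar 8→Rivera, Mar 9→Singh+Kowalski, Mar 10→Beaumont, Mar 11→Fong, Mar 12→Singh+Beaumont, Mar 13→Rivera, Mar 14→Singh.
Total: 120 + 130 + 125 + 115 + 145 + 120 + 130 + 115 + 120 + 125 + 115 = €1360.

€1360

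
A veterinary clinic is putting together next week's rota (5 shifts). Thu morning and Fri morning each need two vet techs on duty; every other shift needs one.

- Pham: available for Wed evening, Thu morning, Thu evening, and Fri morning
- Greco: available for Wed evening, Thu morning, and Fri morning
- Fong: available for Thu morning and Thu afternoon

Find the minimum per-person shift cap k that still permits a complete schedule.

3

With 3 vet techs and 7 worker-slots to fill, someone must work at least ⌈7/3⌉ = 3 shifts, so k ≥ 3.
k = 3 works: Wed evening→Pham, Thu morning→Greco+Fong, Thu afternoon→Fong, Thu evening→Pham, Fri morning→Pham+Greco.
Loads: Pham 3, Greco 2, Fong 2 — all ≤ 3.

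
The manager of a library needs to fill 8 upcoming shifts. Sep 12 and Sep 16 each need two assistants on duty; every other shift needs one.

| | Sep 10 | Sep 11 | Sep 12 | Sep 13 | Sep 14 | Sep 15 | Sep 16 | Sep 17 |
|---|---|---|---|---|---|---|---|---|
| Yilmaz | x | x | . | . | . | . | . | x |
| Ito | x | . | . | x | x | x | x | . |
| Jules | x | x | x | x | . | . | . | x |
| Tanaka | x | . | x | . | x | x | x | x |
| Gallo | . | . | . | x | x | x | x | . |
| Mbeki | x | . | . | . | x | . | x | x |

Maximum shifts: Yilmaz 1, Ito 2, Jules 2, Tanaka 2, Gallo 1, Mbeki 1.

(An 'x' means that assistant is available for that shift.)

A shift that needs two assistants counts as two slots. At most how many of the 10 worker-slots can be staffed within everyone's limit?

Total capacity across all assistants is 1+2+2+2+1+1 = 9, and 10 slots are needed, so at most 9 can be filled.
An assignment achieving 9: Sep 11→Yilmaz, Sep 12→Jules+Tanaka, Sep 13→Ito, Sep 14→Tanaka, Sep 15→Ito, Sep 16→Gallo+Mbeki, Sep 17→Jules.
Loads: Yilmaz 1/1, Ito 2/2, Jules 2/2, Tanaka 2/2, Gallo 1/1, Mbeki 1/1.

9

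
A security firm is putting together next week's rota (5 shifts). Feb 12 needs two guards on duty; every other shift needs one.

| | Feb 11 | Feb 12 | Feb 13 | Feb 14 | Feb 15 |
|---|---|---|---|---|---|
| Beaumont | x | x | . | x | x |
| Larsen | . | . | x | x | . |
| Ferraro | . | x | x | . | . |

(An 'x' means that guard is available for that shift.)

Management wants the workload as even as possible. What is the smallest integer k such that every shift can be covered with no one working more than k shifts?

3

With 3 guards and 6 worker-slots to fill, someone must work at least ⌈6/3⌉ = 2 shifts, so k ≥ 2.
k = 2 fails: Shifts {Feb 11, Feb 12, Feb 15} need 4 worker-slots in total, but the guards available for any of those shifts (Beaumont and Ferraro) can supply at most 3 among them. So no valid schedule exists.
k = 3 works: Feb 11→Beaumont, Feb 12→Beaumont+Ferraro, Feb 13→Larsen, Feb 14→Larsen, Feb 15→Beaumont.
Loads: Beaumont 3, Larsen 2, Ferraro 1 — all ≤ 3.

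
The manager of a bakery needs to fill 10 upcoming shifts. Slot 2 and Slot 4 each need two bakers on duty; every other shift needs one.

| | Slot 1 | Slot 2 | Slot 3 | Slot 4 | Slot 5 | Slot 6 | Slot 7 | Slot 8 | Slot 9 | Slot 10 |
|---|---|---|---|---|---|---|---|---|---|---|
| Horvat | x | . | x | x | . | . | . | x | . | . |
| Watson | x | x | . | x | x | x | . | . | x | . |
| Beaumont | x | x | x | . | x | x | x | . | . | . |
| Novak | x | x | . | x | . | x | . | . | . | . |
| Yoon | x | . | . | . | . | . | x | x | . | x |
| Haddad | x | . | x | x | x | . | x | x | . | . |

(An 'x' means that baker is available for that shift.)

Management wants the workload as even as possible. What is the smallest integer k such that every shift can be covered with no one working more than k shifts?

With 6 bakers and 12 worker-slots to fill, someone must work at least ⌈12/6⌉ = 2 shifts, so k ≥ 2.
k = 2 works: Slot 1→Haddad, Slot 2→Watson+Beaumont, Slot 3→Horvat, Slot 4→Novak+Haddad, Slot 5→Beaumont, Slot 6→Novak, Slot 7→Yoon, Slot 8→Horvat, Slot 9→Watson, Slot 10→Yoon.
Loads: Horvat 2, Watson 2, Beaumont 2, Novak 2, Yoon 2, Haddad 2 — all ≤ 2.

2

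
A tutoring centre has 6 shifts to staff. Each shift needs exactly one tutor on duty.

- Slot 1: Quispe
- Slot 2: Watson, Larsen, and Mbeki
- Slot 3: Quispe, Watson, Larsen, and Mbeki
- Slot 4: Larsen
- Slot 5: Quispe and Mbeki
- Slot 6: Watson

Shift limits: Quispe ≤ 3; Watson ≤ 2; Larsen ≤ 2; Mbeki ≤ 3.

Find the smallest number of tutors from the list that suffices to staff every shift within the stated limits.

6 slots to fill and no one can take more than 3, so at least ⌈6/3⌉ = 2 tutors are needed.
Shifts {Slot 1, Slot 4, Slot 6} need 3 slots, but among the tutors available for them (Quispe, Watson, and Larsen) any 2 together supply at most 2. So 2 tutors are not enough.
Quispe, Watson, and Larsen alone can cover everything: Slot 1→Quispe, Slot 2→Watson, Slot 3→Quispe, Slot 4→Larsen, Slot 5→Quispe, Slot 6→Watson.

3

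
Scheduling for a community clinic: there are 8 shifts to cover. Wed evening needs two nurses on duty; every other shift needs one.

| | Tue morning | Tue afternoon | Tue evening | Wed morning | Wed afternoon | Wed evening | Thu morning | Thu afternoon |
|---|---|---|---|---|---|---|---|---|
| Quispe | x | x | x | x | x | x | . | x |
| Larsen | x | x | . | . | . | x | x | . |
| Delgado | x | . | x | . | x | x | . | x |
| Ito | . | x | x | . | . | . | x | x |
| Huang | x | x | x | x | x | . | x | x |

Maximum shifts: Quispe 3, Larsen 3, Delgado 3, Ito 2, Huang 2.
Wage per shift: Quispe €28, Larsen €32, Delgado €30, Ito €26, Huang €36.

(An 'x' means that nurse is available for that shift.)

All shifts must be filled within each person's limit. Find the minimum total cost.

€258

Picking the cheapest available nurse for each shift independently would cost €246, but that ignores the shift limits.
An optimal schedule: Tue morning→Delgado, Tue afternoon→Larsen, Tue evening→Ito, Wed morning→Quispe, Wed afternoon→Quispe, Wed evening→Quispe+Delgado, Thu morning→Ito, Thu afternoon→Delgado.
Total: 30 + 32 + 26 + 28 + 28 + 28 + 30 + 26 + 30 = €258.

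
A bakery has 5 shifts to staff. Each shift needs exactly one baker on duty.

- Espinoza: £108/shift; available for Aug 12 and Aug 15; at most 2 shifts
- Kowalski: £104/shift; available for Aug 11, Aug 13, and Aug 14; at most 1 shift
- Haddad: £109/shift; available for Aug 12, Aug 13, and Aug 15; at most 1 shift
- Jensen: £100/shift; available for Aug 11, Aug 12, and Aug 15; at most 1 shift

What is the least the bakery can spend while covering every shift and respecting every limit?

Aug 14 can only be covered by Kowalski, so that assignment is forced.
Picking the cheapest available baker for each shift independently would cost £508, but that ignores the shift limits.
An optimal schedule: Aug 11→Jensen, Aug 12→Espinoza, Aug 13→Haddad, Aug 14→Kowalski, Aug 15→Espinoza.
Total: 100 + 108 + 109 + 104 + 108 = £529.

£529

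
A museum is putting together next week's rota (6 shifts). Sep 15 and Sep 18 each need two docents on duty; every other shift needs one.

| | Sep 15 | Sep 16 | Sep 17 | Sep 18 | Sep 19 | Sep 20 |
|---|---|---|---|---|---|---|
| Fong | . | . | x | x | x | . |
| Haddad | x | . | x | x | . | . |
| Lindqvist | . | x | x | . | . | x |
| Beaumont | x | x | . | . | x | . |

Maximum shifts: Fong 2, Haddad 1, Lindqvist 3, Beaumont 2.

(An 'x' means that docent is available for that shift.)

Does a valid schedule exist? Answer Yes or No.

No

Total capacity is 8 and 8 slots are needed, so capacity alone doesn't rule it out.
Shifts {Sep 15, Sep 18} need 4 worker-slots in total, but the docents available for any of those shifts (Fong, Haddad, and Beaumont) can supply at most 3 among them. So no valid schedule exists.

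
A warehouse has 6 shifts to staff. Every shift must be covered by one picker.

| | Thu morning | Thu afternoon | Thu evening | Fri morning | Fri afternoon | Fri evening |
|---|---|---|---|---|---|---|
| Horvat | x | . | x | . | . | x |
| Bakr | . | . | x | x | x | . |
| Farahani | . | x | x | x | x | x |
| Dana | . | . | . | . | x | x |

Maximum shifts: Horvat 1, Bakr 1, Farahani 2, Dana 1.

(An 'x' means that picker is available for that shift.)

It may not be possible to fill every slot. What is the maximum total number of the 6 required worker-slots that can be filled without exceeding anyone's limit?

Total capacity across all pickers is 1+1+2+1 = 5, and 6 slots are needed, so at most 5 can be filled.
An assignment achieving 5: Thu morning→Horvat, Thu afternoon→Farahani, Thu evening→Farahani, Fri morning→Bakr, Fri afternoon→Dana.
Loads: Horvat 1/1, Bakr 1/1, Farahani 2/2, Dana 1/1.

5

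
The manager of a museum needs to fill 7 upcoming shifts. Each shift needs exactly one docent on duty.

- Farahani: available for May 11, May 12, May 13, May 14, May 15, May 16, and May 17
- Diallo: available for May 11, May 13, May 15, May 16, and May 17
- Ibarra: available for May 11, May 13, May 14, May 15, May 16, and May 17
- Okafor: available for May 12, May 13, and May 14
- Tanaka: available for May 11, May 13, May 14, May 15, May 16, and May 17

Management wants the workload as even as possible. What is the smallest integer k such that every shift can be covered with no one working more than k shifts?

2

With 5 docents and 7 worker-slots to fill, someone must work at least ⌈7/5⌉ = 2 shifts, so k ≥ 2.
k = 2 works: May 11→Farahani, May 12→Farahani, May 13→Okafor, May 14→Ibarra, May 15→Diallo, May 16→Diallo, May 17→Ibarra.
Loads: Farahani 2, Diallo 2, Ibarra 2, Okafor 1, Tanaka 0 — all ≤ 2.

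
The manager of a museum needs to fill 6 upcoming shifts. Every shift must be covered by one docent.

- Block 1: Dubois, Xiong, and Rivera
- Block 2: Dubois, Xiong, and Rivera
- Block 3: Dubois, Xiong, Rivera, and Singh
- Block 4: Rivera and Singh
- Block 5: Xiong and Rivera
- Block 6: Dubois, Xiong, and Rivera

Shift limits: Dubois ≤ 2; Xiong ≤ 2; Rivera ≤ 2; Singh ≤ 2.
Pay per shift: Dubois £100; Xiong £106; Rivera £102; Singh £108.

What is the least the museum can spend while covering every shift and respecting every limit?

Picking the cheapest available docent for each shift independently would cost £604, but that ignores the shift limits.
An optimal schedule: Block 1→Dubois, Block 2→Dubois, Block 3→Rivera, Block 4→Rivera, Block 5→Xiong, Block 6→Xiong.
Total: 100 + 100 + 102 + 102 + 106 + 106 = £616.

£616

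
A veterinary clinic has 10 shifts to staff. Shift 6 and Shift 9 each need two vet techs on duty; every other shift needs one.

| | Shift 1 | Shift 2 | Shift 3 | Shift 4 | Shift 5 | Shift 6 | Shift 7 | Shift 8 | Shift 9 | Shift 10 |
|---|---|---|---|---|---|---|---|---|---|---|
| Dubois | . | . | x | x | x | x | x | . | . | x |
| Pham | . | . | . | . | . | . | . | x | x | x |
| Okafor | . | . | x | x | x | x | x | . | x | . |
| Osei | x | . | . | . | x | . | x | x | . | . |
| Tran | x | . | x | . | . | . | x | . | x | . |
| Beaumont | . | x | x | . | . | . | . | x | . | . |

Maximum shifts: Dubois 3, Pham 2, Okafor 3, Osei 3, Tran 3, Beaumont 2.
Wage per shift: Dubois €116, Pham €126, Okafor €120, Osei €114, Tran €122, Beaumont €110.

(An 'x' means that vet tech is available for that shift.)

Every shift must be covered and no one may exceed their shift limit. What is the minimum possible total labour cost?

Shift 2 can only be covered by Beaumont, so that assignment is forced.
Shift 6 can only be covered by Dubois and Okafor, so that assignment is forced.
Picking the cheapest available vet tech for each shift independently would cost €1382, but that ignores the shift limits.
An optimal schedule: Shift 1→Osei, Shift 2→Beaumont, Shift 3→Okafor, Shift 4→Dubois, Shift 5→Osei, Shift 6→Dubois+Okafor, Shift 7→Osei, Shift 8→Beaumont, Shift 9→Okafor+Tran, Shift 10→Dubois.
Total: 114 + 110 + 120 + 116 + 114 + 116 + 120 + 114 + 110 + 120 + 122 + 116 = €1392.

€1392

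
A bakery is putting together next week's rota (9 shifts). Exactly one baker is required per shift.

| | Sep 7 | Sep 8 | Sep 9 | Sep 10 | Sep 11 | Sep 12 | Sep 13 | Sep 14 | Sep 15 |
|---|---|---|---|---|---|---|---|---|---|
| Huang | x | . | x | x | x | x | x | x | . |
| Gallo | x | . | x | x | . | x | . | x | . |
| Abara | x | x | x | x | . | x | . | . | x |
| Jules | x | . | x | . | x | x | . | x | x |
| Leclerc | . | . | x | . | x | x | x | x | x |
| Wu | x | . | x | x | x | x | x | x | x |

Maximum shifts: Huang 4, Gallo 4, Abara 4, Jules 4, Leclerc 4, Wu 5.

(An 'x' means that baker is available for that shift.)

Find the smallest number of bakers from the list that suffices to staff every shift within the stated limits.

9 slots to fill and no one can take more than 5, so at least ⌈9/5⌉ = 2 bakers are needed.
Abara and Wu alone can cover everything: Sep 7→Abara, Sep 8→Abara, Sep 9→Abara, Sep 10→Abara, Sep 11→Wu, Sep 12→Wu, Sep 13→Wu, Sep 14→Wu, Sep 15→Wu.

2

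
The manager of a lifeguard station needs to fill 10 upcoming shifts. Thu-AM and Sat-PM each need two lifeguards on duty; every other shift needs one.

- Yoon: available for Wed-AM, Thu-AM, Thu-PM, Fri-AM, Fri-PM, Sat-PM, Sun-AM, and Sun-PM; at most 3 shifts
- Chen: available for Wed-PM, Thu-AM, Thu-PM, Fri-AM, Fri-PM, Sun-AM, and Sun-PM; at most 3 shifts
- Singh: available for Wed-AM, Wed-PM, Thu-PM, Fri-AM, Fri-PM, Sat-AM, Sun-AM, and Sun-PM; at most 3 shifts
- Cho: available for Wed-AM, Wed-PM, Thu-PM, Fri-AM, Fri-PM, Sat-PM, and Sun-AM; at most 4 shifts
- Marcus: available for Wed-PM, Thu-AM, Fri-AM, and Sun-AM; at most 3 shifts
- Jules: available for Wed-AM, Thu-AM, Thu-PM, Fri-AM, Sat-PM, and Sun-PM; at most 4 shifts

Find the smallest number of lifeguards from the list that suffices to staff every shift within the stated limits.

4

12 slots to fill and no one can take more than 4, so at least ⌈12/4⌉ = 3 lifeguards are needed.
Any 3 lifeguards together have capacity at most 4+4+3 = 11 < 12 slots, so 3 can never suffice.
Yoon, Chen, Singh, and Cho alone can cover everything: Wed-AM→Yoon, Wed-PM→Chen, Thu-AM→Yoon+Chen, Thu-PM→Singh, Fri-AM→Singh, Fri-PM→Cho, Sat-AM→Singh, Sat-PM→Yoon+Cho, Sun-AM→Cho, Sun-PM→Chen.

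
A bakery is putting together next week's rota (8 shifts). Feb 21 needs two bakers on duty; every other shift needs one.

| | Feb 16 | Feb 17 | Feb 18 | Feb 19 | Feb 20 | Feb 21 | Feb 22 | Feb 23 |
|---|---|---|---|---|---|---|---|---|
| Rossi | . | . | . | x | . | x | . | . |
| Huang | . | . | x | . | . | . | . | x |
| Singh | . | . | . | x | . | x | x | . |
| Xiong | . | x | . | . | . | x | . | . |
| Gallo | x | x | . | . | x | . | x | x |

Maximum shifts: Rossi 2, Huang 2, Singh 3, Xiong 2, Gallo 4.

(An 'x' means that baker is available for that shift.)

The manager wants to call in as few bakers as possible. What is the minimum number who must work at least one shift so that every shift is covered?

4

9 slots to fill and no one can take more than 4, so at least ⌈9/4⌉ = 3 bakers are needed.
Shifts {Feb 16, Feb 18, Feb 21} need 4 slots, but among the bakers available for them (Rossi, Huang, Singh, Xiong, and Gallo) any 3 together supply at most 3. So 3 bakers are not enough.
Rossi, Huang, Singh, and Gallo alone can cover everything: Feb 16→Gallo, Feb 17→Gallo, Feb 18→Huang, Feb 19→Rossi, Feb 20→Gallo, Feb 21→Rossi+Singh, Feb 22→Singh, Feb 23→Huang.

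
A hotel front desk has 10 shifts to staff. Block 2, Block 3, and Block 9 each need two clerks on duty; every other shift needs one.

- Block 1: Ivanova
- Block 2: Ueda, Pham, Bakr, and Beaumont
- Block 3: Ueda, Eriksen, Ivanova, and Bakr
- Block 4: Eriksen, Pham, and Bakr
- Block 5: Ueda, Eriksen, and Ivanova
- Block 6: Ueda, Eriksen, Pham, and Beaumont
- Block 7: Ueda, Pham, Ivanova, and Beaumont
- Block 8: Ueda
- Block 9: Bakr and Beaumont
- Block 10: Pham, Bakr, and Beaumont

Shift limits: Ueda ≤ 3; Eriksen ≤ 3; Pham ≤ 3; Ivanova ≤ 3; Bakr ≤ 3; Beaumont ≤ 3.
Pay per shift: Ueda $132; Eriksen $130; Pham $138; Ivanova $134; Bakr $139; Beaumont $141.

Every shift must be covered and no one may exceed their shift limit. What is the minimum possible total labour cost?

$1744

Block 1 can only be covered by Ivanova, so that assignment is forced.
Block 8 can only be covered by Ueda, so that assignment is forced.
Block 9 can only be covered by Bakr and Beaumont, so that assignment is forced.
Picking the cheapest available clerk for each shift independently would cost $1738, but that ignores the shift limits.
An optimal schedule: Block 1→Ivanova, Block 2→Ueda+Pham, Block 3→Ueda+Ivanova, Block 4→Eriksen, Block 5→Eriksen, Block 6→Eriksen, Block 7→Ivanova, Block 8→Ueda, Block 9→Bakr+Beaumont, Block 10→Pham.
Total: 134 + 132 + 138 + 132 + 134 + 130 + 130 + 130 + 134 + 132 + 139 + 141 + 138 = $1744.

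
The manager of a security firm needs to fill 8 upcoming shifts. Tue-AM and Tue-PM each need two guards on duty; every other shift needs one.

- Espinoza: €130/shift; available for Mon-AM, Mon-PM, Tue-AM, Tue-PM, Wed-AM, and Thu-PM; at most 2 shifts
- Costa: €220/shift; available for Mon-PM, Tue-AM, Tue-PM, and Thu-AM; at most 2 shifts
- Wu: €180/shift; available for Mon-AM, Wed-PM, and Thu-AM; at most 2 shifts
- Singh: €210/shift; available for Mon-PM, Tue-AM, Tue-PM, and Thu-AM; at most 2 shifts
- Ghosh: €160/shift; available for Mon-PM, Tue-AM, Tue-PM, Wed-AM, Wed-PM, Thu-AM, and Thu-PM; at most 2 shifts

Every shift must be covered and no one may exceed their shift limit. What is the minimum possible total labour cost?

Picking the cheapest available guard for each shift independently would cost €1420, but that ignores the shift limits.
An optimal schedule: Mon-AM→Espinoza, Mon-PM→Costa, Tue-AM→Costa+Singh, Tue-PM→Singh+Ghosh, Wed-AM→Espinoza, Wed-PM→Wu, Thu-AM→Wu, Thu-PM→Ghosh.
Total: 130 + 220 + 220 + 210 + 210 + 160 + 130 + 180 + 180 + 160 = €1800.

€1800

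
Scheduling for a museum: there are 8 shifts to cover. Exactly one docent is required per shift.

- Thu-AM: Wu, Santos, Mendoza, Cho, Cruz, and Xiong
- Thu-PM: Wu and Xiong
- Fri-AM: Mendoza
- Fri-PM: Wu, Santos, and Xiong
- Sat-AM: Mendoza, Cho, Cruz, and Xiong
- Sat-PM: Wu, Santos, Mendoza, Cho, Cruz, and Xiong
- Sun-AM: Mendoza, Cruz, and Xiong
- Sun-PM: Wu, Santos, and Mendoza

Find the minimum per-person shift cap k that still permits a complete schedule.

2

With 6 docents and 8 worker-slots to fill, someone must work at least ⌈8/6⌉ = 2 shifts, so k ≥ 2.
k = 2 works: Thu-AM→Santos, Thu-PM→Wu, Fri-AM→Mendoza, Fri-PM→Wu, Sat-AM→Cho, Sat-PM→Cho, Sun-AM→Mendoza, Sun-PM→Santos.
Loads: Wu 2, Santos 2, Mendoza 2, Cho 2, Cruz 0, Xiong 0 — all ≤ 2.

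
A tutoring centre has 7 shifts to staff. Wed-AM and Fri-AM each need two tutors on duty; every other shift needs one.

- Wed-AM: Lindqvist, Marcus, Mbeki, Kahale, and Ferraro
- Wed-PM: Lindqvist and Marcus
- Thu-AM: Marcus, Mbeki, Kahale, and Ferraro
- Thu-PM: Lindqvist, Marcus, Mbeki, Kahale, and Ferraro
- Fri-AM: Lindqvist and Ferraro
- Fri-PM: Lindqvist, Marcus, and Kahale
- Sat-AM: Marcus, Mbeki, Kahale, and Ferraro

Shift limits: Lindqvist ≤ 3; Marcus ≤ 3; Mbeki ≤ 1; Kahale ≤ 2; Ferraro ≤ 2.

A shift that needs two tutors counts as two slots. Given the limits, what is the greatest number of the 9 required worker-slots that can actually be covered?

Total capacity across all tutors is 3+3+1+2+2 = 11, and 9 slots are needed, so at most 9 can be filled.
An assignment achieving 9: Wed-AM→Marcus+Mbeki, Wed-PM→Lindqvist, Thu-AM→Marcus, Thu-PM→Kahale, Fri-AM→Lindqvist+Ferraro, Fri-PM→Lindqvist, Sat-AM→Marcus.
Loads: Lindqvist 3/3, Marcus 3/3, Mbeki 1/1, Kahale 1/2, Ferraro 1/2.

9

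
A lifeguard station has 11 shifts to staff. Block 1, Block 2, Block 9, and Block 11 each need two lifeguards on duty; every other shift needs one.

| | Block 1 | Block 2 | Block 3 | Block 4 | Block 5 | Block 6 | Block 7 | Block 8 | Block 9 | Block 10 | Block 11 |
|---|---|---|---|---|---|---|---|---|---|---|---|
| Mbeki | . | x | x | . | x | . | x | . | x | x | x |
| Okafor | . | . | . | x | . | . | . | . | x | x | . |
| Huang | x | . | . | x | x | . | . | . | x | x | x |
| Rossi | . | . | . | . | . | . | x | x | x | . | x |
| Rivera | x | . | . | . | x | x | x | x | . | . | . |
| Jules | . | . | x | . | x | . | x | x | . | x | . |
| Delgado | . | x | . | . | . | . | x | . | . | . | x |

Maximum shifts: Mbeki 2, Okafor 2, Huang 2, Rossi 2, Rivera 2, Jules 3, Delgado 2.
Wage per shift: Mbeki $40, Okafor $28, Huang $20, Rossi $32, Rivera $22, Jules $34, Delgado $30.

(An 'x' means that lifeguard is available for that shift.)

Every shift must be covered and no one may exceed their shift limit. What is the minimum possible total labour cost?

Block 1 can only be covered by Huang and Rivera, so that assignment is forced.
Block 2 can only be covered by Mbeki and Delgado, so that assignment is forced.
Block 6 can only be covered by Rivera, so that assignment is forced.
Picking the cheapest available lifeguard for each shift independently would cost $370, but that ignores the shift limits.
An optimal schedule: Block 1→Huang+Rivera, Block 2→Mbeki+Delgado, Block 3→Mbeki, Block 4→Okafor, Block 5→Jules, Block 6→Rivera, Block 7→Jules, Block 8→Rossi, Block 9→Okafor+Huang, Block 10→Jules, Block 11→Rossi+Delgado.
Total: 20 + 22 + 40 + 30 + 40 + 28 + 34 + 22 + 34 + 32 + 28 + 20 + 34 + 32 + 30 = $446.

$446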